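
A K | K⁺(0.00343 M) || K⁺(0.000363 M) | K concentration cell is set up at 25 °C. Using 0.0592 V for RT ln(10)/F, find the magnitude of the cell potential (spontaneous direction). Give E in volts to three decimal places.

For a concentration cell E°cell = 0. The 0.00343 M side is the cathode (reduction is favoured where [K⁺] is higher).
With n = 1, E = −(0.0592/1) log([K⁺]ₐₙ/[K⁺]꜀ₐₜ) = −(0.0592/1) log(0.000363/0.00343) = −(0.0592/1)(-0.975) = +0.058 V.

+0.058 V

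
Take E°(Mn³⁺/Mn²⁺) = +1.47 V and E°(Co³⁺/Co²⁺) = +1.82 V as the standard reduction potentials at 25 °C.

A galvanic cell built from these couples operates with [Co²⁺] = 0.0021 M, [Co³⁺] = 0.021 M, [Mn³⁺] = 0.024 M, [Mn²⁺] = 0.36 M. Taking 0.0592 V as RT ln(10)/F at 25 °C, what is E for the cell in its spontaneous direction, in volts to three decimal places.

Co³⁺/Co²⁺ is the cathode (higher E°), Mn³⁺/Mn²⁺ the anode: E°cell = +1.82 − (+1.47) = +0.35 V, n = 1.
Overall: Co³⁺(aq) + Mn²⁺(aq) → Co²⁺(aq) + Mn³⁺(aq)
Q = [Co²⁺]·[Mn³⁺] / ([Co³⁺]·[Mn²⁺]); log Q = -2.176.
E = E° − (0.0592/n) log Q = +0.35 − (0.0592/1)(-2.176) = +0.479 V.

+0.479 V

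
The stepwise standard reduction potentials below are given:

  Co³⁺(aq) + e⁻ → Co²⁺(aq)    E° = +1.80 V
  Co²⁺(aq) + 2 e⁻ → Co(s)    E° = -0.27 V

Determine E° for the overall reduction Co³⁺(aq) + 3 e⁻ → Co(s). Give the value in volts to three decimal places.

+0.420 V

Since ΔG° = −nFE° is additive over sequential reductions, n₃E°₃ = n₁E°₁ + n₂E°₂.
E°₃ = (1×+1.80 + 2×-0.27) / 3 = (+1.260) / 3 = +0.420 V.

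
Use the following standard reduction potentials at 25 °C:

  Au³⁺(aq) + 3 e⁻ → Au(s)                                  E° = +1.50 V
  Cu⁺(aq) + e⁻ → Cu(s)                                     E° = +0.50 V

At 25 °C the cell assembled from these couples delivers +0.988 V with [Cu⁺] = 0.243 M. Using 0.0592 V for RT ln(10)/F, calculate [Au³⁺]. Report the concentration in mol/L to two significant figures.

Au³⁺/Au is the cathode, Cu⁺/Cu the anode: E°cell = +1.00 V, n = 3.
Overall reaction: Au³⁺(aq) + 3 Cu(s) → Au(s) + 3 Cu⁺(aq); Q = [Cu⁺]^3/[Au³⁺]^1.
From E = E° − (0.0592/n) log Q: log Q = (E° − E)·n/0.0592 = (+1.00 − (+0.988))·3/0.0592 = 0.6081.
So 1·log[Au³⁺] = 3·log(0.243) − log Q = -1.8432 − (0.6081) = -2.4513; [Au³⁺] = 10^(-2.4513) ≈ 0.0035 M.

0.0035 M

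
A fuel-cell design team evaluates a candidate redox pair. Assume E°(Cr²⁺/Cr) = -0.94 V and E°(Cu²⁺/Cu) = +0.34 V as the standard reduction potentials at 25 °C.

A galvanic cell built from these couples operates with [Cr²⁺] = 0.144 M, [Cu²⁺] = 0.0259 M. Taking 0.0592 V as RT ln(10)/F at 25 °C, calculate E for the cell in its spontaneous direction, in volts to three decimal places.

+1.258 V

Cu²⁺/Cu is the cathode (higher E°), Cr²⁺/Cr the anode: E°cell = +0.34 − (-0.94) = +1.28 V, n = 2.
Overall: Cu²⁺(aq) + Cr(s) → Cu(s) + Cr²⁺(aq)
Q = [Cr²⁺] / ([Cu²⁺]); log Q = 0.745.
E = E° − (0.0592/n) log Q = +1.28 − (0.0592/2)(0.745) = +1.258 V.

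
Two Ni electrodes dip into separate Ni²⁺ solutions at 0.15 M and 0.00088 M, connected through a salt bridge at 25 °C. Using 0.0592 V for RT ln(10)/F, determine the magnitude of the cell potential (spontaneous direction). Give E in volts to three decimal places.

+0.066 V

For a concentration cell E°cell = 0. The 0.15 M side is the cathode (reduction is favoured where [Ni²⁺] is higher).
With n = 2, E = −(0.0592/2) log([Ni²⁺]ₐₙ/[Ni²⁺]꜀ₐₜ) = −(0.0592/2) log(0.00088/0.15) = −(0.0592/2)(-2.232) = +0.066 V.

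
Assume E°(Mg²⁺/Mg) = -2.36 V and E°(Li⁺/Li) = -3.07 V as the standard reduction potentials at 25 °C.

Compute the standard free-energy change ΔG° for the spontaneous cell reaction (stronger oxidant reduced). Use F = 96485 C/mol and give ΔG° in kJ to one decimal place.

Mg²⁺/Mg (E° = -2.36 V) is the cathode; Li⁺/Li (E° = -3.07 V) is the anode, so E°cell = +0.71 V.
Balancing electrons gives n = 2 (lcm of 2 and 1).
ΔG° = −nFE° = −(2)(96485)(+0.71) = -137,009 J = -137.0 kJ.

-137.0 kJ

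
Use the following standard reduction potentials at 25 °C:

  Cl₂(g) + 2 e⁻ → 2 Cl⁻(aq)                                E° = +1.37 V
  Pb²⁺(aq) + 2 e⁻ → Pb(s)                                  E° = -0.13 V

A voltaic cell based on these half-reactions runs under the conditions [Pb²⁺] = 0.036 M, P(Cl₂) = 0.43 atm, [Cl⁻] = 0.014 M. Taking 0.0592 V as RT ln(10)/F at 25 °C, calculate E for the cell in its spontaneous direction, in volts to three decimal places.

Cl₂/Cl⁻ is the cathode (higher E°), Pb²⁺/Pb the anode: E°cell = +1.37 − (-0.13) = +1.50 V, n = 2.
Overall: Cl₂(g) + Pb(s) → 2 Cl⁻(aq) + Pb²⁺(aq)
Q = [Cl⁻]^2·[Pb²⁺] / (P(Cl₂)); log Q = -4.785.
E = E° − (0.0592/n) log Q = +1.50 − (0.0592/2)(-4.785) = +1.642 V.

+1.642 V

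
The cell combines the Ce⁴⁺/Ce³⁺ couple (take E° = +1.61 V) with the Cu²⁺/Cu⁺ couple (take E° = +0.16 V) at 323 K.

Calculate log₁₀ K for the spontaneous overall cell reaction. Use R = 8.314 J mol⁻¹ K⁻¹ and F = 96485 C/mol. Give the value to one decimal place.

22.6

Cathode: Ce⁴⁺/Ce³⁺; anode: Cu²⁺/Cu⁺. E°cell = (+1.61) − (+0.16) = +1.45 V, with n = 1.
ΔG° = −nFE° = −RT ln K, so ln K = nFE°/(RT) = (1)(96485)(+1.45) / ((8.314)(323)) = 52.097.
log₁₀ K = 52.097 / ln 10 = 22.6.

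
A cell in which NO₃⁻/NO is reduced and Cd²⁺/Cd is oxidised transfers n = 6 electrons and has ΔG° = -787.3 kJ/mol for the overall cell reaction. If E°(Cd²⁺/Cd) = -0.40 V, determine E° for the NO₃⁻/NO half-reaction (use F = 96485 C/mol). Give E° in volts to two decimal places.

E°cell = −ΔG°/(nF) = −(-787.3×10³)/((6)(96485)) = +1.360 V.
Since NO₃⁻/NO is the cathode and Cd²⁺/Cd the anode, E°cell = E°(NO₃⁻/NO) − E°(Cd²⁺/Cd).
So E°(NO₃⁻/NO) = E°cell + E°(Cd²⁺/Cd) = +1.360 + (-0.40) = +0.96 V.

+0.96 V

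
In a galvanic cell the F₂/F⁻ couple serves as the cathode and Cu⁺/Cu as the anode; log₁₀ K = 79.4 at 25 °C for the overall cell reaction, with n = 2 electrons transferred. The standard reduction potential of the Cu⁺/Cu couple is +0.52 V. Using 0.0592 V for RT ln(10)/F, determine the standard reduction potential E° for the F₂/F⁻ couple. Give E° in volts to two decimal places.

+2.87 V

E°cell = (0.0592/n)·log K = (0.0592/2)(79.4) = +2.350 V.
Since F₂/F⁻ is the cathode and Cu⁺/Cu the anode, E°cell = E°(F₂/F⁻) − E°(Cu⁺/Cu).
So E°(F₂/F⁻) = E°cell + E°(Cu⁺/Cu) = +2.350 + (+0.52) = +2.87 V.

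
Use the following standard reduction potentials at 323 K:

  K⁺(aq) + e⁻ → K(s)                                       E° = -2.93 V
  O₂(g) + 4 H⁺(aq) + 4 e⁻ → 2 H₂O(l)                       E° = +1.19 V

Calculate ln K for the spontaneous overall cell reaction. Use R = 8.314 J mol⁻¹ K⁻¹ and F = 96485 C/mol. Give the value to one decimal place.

Cathode: O₂/H₂O; anode: K⁺/K. E°cell = (+1.19) − (-2.93) = +4.12 V, with n = 4.
ΔG° = −nFE° = −RT ln K, so ln K = nFE°/(RT) = (4)(96485)(+4.12) / ((8.314)(323)) = 592.113.

592.1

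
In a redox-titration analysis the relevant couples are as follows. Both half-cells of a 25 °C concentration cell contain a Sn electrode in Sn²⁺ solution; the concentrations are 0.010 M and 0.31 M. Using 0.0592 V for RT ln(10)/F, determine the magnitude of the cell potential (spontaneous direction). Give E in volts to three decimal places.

+0.044 V

For a concentration cell E°cell = 0. The 0.31 M side is the cathode (reduction is favoured where [Sn²⁺] is higher).
With n = 2, E = −(0.0592/2) log([Sn²⁺]ₐₙ/[Sn²⁺]꜀ₐₜ) = −(0.0592/2) log(0.01/0.31) = −(0.0592/2)(-1.491) = +0.044 V.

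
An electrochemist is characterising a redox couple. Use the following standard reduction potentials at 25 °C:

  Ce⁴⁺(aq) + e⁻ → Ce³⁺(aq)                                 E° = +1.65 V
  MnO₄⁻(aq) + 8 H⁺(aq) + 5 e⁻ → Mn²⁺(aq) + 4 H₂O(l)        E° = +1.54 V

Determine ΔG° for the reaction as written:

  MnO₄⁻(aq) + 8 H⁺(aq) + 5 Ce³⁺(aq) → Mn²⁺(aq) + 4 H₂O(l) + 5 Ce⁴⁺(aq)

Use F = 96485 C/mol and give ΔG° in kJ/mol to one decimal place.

As written, MnO₄⁻/Mn²⁺ is reduced (cathode) and Ce⁴⁺/Ce³⁺ is oxidised (anode), so E°cell = (+1.54) − (+1.65) = -0.11 V.
Balancing electrons gives n = 5.
ΔG° = −nFE° = −(5)(96485)(-0.11) = 53,067 J = +53.1 kJ/mol.

+53.1 kJ/mol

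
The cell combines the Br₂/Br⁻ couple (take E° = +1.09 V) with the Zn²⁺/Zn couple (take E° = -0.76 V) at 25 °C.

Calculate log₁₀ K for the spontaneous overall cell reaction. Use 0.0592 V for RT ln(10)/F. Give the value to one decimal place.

62.5

Cathode: Br₂/Br⁻; anode: Zn²⁺/Zn. E°cell = +1.85 V, n = 2.
log K = nE°cell / 0.0592 = (2)(+1.85) / 0.0592 = 62.5.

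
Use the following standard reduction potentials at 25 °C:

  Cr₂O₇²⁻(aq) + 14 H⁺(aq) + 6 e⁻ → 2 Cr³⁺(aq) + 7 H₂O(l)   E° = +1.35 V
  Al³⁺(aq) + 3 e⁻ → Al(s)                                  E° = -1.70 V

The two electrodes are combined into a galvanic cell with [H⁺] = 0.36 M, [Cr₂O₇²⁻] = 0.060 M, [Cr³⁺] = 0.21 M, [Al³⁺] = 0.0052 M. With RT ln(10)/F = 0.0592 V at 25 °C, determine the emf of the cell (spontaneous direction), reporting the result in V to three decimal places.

+3.035 V

Cr₂O₇²⁻/Cr³⁺ is the cathode (higher E°), Al³⁺/Al the anode: E°cell = +1.35 − (-1.70) = +3.05 V, n = 6.
Overall: Cr₂O₇²⁻(aq) + 14 H⁺(aq) + 2 Al(s) → 2 Cr³⁺(aq) + 7 H₂O(l) + 2 Al³⁺(aq)
Q = [Cr³⁺]^2·[Al³⁺]^2 / ([Cr₂O₇²⁻]·[H⁺]^14); log Q = 1.510.
E = E° − (0.0592/n) log Q = +3.05 − (0.0592/6)(1.510) = +3.035 V.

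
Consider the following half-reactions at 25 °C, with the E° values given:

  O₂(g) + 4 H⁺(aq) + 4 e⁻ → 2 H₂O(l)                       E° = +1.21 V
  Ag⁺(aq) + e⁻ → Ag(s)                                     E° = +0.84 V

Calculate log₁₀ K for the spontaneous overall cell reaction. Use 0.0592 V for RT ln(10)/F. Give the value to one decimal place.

25.0

Cathode: O₂/H₂O; anode: Ag⁺/Ag. E°cell = +0.37 V, n = 4.
log K = nE°cell / 0.0592 = (4)(+0.37) / 0.0592 = 25.0.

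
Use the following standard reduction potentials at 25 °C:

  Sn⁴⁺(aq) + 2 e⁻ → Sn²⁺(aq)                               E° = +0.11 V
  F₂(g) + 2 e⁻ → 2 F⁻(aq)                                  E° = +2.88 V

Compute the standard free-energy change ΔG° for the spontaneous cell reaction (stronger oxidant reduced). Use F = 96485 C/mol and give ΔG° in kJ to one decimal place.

-534.5 kJ

F₂/F⁻ (E° = +2.88 V) is the cathode; Sn⁴⁺/Sn²⁺ (E° = +0.11 V) is the anode, so E°cell = +2.77 V.
Balancing electrons gives n = 2 (lcm of 2 and 2).
ΔG° = −nFE° = −(2)(96485)(+2.77) = -534,527 J = -534.5 kJ.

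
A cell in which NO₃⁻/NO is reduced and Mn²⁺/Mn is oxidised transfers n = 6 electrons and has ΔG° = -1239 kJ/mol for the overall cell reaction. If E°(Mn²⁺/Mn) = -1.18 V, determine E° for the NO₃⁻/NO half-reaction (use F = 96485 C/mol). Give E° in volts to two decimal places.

E°cell = −ΔG°/(nF) = −(-1239×10³)/((6)(96485)) = +2.140 V.
Since NO₃⁻/NO is the cathode and Mn²⁺/Mn the anode, E°cell = E°(NO₃⁻/NO) − E°(Mn²⁺/Mn).
So E°(NO₃⁻/NO) = E°cell + E°(Mn²⁺/Mn) = +2.140 + (-1.18) = +0.96 V.

+0.96 V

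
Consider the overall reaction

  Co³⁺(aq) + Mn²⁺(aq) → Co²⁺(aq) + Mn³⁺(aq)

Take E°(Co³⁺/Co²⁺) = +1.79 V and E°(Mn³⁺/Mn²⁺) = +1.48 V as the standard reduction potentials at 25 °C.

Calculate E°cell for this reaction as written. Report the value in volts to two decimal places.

+0.31 V

The Co³⁺/Co²⁺ couple has the higher reduction potential, so it is the cathode; Mn³⁺/Mn²⁺ is oxidised at the anode.
E°cell = E°(cathode) − E°(anode) = (+1.79) − (+1.48) = +0.31 V.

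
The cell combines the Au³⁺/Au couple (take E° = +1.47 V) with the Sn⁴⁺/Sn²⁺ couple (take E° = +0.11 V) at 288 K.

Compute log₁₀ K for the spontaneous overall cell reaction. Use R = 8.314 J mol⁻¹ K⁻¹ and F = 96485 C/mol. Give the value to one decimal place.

Cathode: Au³⁺/Au; anode: Sn⁴⁺/Sn²⁺. E°cell = (+1.47) − (+0.11) = +1.36 V, with n = 6.
ΔG° = −nFE° = −RT ln K, so ln K = nFE°/(RT) = (6)(96485)(+1.36) / ((8.314)(288)) = 328.812.
log₁₀ K = 328.812 / ln 10 = 142.8.

142.8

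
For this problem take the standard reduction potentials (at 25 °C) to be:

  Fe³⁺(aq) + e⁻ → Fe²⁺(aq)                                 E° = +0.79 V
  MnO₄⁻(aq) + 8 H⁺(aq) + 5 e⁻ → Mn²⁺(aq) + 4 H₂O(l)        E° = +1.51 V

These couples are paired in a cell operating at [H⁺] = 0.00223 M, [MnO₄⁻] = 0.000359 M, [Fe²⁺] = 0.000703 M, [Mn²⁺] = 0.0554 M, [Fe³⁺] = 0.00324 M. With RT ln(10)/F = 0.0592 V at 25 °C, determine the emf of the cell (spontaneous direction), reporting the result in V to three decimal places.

MnO₄⁻/Mn²⁺ is the cathode (higher E°), Fe³⁺/Fe²⁺ the anode: E°cell = +1.51 − (+0.79) = +0.72 V, n = 5.
Overall: MnO₄⁻(aq) + 8 H⁺(aq) + 5 Fe²⁺(aq) → Mn²⁺(aq) + 4 H₂O(l) + 5 Fe³⁺(aq)
Q = [Mn²⁺]·[Fe³⁺]^5 / ([MnO₄⁻]·[H⁺]^8·[Fe²⁺]^5); log Q = 26.720.
E = E° − (0.0592/n) log Q = +0.72 − (0.0592/5)(26.720) = +0.404 V.

+0.404 V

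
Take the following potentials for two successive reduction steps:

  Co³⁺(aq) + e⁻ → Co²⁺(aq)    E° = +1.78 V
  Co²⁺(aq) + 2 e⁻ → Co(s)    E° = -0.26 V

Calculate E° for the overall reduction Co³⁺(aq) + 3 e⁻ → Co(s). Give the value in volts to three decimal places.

Standard free energies of sequential steps add: ΔG°₃ = ΔG°₁ + ΔG°₂, so n₃E°₃ = n₁E°₁ + n₂E°₂.
E°₃ = (1×+1.78 + 2×-0.26) / 3 = (+1.260) / 3 = +0.420 V.
E° values themselves are not directly additive — weighting by electron count is essential.

+0.420 V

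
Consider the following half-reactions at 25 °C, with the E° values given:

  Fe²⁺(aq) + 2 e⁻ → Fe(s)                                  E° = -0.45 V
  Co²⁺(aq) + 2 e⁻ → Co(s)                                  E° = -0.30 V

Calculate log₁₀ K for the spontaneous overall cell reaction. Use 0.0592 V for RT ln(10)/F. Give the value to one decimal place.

Cathode: Co²⁺/Co; anode: Fe²⁺/Fe. E°cell = +0.15 V, n = 2.
log K = nE°cell / 0.0592 = (2)(+0.15) / 0.0592 = 5.1.

5.1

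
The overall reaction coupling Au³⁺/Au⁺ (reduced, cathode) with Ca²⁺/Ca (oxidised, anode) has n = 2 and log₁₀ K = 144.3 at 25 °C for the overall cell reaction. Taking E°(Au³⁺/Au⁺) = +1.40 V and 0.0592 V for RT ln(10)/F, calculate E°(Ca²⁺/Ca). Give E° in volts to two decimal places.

E°cell = (0.0592/n)·log K = (0.0592/2)(144.3) = +4.271 V.
Since Au³⁺/Au⁺ is the cathode and Ca²⁺/Ca the anode, E°cell = E°(Au³⁺/Au⁺) − E°(Ca²⁺/Ca).
So E°(Ca²⁺/Ca) = E°(Au³⁺/Au⁺) − E°cell = (+1.40) − (+4.271) = -2.87 V.

-2.87 V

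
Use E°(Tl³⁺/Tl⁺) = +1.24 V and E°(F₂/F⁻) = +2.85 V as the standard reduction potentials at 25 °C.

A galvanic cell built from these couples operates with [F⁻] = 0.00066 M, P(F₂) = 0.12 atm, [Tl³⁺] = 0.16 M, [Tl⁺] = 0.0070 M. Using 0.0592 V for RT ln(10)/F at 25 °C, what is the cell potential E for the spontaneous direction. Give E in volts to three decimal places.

F₂/F⁻ is the cathode (higher E°), Tl³⁺/Tl⁺ the anode: E°cell = +2.85 − (+1.24) = +1.61 V, n = 2.
Overall: F₂(g) + Tl⁺(aq) → 2 F⁻(aq) + Tl³⁺(aq)
Q = [F⁻]^2·[Tl³⁺] / (P(F₂)·[Tl⁺]); log Q = -4.081.
E = E° − (0.0592/n) log Q = +1.61 − (0.0592/2)(-4.081) = +1.731 V.

+1.731 V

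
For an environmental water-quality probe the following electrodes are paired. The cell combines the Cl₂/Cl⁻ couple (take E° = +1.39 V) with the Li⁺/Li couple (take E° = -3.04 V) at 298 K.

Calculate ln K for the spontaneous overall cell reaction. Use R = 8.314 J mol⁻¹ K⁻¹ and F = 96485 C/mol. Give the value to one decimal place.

345.0

Cathode: Cl₂/Cl⁻; anode: Li⁺/Li. E°cell = (+1.39) − (-3.04) = +4.43 V, with n = 2.
ΔG° = −nFE° = −RT ln K, so ln K = nFE°/(RT) = (2)(96485)(+4.43) / ((8.314)(298)) = 345.038.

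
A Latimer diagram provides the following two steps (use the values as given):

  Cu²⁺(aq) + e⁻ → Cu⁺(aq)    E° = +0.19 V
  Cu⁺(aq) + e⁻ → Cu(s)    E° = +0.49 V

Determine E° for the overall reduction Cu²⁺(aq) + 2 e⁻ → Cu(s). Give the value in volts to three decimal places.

+0.340 V

Since ΔG° = −nFE° is additive over sequential reductions, n₃E°₃ = n₁E°₁ + n₂E°₂.
E°₃ = (1×+0.19 + 1×+0.49) / 2 = (+0.680) / 2 = +0.340 V.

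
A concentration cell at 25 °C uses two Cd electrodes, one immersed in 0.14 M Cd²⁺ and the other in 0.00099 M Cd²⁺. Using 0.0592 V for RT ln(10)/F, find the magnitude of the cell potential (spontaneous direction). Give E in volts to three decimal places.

+0.064 V

For a concentration cell E°cell = 0. The 0.14 M side is the cathode (reduction is favoured where [Cd²⁺] is higher).
With n = 2, E = −(0.0592/2) log([Cd²⁺]ₐₙ/[Cd²⁺]꜀ₐₜ) = −(0.0592/2) log(0.00099/0.14) = −(0.0592/2)(-2.150) = +0.064 V.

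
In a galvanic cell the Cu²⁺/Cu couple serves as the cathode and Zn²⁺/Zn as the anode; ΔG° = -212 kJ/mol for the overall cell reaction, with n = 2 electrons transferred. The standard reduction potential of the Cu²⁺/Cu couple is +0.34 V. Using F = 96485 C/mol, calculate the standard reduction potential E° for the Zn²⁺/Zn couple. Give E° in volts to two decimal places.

E°cell = −ΔG°/(nF) = −(-212×10³)/((2)(96485)) = +1.099 V.
Since Cu²⁺/Cu is the cathode and Zn²⁺/Zn the anode, E°cell = E°(Cu²⁺/Cu) − E°(Zn²⁺/Zn).
So E°(Zn²⁺/Zn) = E°(Cu²⁺/Cu) − E°cell = (+0.34) − (+1.099) = -0.76 V.

-0.76 V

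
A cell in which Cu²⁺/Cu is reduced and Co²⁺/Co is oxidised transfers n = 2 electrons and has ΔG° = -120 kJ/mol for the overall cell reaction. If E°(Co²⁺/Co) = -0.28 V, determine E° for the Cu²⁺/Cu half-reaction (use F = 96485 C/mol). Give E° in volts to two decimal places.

E°cell = −ΔG°/(nF) = −(-120×10³)/((2)(96485)) = +0.622 V.
Since Cu²⁺/Cu is the cathode and Co²⁺/Co the anode, E°cell = E°(Cu²⁺/Cu) − E°(Co²⁺/Co).
So E°(Cu²⁺/Cu) = E°cell + E°(Co²⁺/Co) = +0.622 + (-0.28) = +0.34 V.

+0.34 V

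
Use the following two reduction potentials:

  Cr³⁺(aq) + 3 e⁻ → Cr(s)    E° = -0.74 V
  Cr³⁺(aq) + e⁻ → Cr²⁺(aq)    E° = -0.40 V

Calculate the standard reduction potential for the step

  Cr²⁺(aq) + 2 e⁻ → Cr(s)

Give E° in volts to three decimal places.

-0.910 V

Sequential free energies add, so n₃E°₃ = n₁E°₁ + n₂E°₂.
With n₃ = 3, and the known step contributing 1×(-0.40) V, the unknown satisfies 2·E° = 3×(-0.74) − 1×(-0.40) = -1.820.
E° = -1.820 / 2 = -0.910 V.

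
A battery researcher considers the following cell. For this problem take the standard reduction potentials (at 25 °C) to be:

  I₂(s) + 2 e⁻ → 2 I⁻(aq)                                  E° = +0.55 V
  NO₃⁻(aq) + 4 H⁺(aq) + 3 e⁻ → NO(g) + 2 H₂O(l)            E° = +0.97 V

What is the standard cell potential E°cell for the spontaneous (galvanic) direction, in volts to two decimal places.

+0.42 V

The NO₃⁻/NO couple has the higher reduction potential, so it is the cathode; I₂/I⁻ is oxidised at the anode.
E°cell = E°(cathode) − E°(anode) = (+0.97) − (+0.55) = +0.42 V.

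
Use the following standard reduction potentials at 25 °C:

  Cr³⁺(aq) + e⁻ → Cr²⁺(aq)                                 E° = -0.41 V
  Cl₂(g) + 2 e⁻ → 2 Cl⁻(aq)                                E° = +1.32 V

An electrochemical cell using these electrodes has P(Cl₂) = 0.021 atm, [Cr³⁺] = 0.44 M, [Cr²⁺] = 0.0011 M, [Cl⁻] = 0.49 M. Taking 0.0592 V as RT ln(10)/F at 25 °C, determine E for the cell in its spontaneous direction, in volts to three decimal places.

Cl₂/Cl⁻ is the cathode (higher E°), Cr³⁺/Cr²⁺ the anode: E°cell = +1.32 − (-0.41) = +1.73 V, n = 2.
Overall: Cl₂(g) + 2 Cr²⁺(aq) → 2 Cl⁻(aq) + 2 Cr³⁺(aq)
Q = [Cl⁻]^2·[Cr³⁺]^2 / (P(Cl₂)·[Cr²⁺]^2); log Q = 6.262.
E = E° − (0.0592/n) log Q = +1.73 − (0.0592/2)(6.262) = +1.545 V.

+1.545 V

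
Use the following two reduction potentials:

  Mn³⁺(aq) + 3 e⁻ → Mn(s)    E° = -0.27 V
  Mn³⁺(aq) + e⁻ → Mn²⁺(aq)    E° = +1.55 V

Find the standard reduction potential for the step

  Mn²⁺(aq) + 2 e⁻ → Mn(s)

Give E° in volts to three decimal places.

Sequential free energies add, so n₃E°₃ = n₁E°₁ + n₂E°₂.
With n₃ = 3, and the known step contributing 1×(+1.55) V, the unknown satisfies 2·E° = 3×(-0.27) − 1×(+1.55) = -2.360.
E° = -2.360 / 2 = -1.180 V.

-1.180 V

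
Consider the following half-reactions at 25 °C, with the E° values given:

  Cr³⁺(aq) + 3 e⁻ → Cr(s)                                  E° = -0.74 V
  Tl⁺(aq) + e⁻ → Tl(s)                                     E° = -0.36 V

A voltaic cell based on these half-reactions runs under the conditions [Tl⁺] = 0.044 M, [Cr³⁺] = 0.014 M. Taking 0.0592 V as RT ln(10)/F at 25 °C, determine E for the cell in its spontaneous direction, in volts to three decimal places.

Tl⁺/Tl is the cathode (higher E°), Cr³⁺/Cr the anode: E°cell = -0.36 − (-0.74) = +0.38 V, n = 3.
Overall: 3 Tl⁺(aq) + Cr(s) → 3 Tl(s) + Cr³⁺(aq)
Q = [Cr³⁺] / ([Tl⁺]^3); log Q = 2.216.
E = E° − (0.0592/n) log Q = +0.38 − (0.0592/3)(2.216) = +0.336 V.

+0.336 V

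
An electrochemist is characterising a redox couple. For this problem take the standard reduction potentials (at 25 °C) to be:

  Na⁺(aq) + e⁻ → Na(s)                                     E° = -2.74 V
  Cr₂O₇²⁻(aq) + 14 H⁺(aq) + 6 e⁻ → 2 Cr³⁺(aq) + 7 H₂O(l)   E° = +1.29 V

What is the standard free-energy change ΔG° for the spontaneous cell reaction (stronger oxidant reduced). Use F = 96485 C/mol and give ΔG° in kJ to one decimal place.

-2333.0 kJ

Cr₂O₇²⁻/Cr³⁺ (E° = +1.29 V) is the cathode; Na⁺/Na (E° = -2.74 V) is the anode, so E°cell = +4.03 V.
Balancing electrons gives n = 6 (lcm of 6 and 1).
ΔG° = −nFE° = −(6)(96485)(+4.03) = -2,333,007 J = -2333.0 kJ.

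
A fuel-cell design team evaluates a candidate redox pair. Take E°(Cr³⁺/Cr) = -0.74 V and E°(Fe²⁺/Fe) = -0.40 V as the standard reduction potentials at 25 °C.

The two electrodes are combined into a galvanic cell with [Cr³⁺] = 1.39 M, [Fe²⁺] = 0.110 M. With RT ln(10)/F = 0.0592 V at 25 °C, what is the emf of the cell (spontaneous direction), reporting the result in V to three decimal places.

+0.309 V

Fe²⁺/Fe is the cathode (higher E°), Cr³⁺/Cr the anode: E°cell = -0.40 − (-0.74) = +0.34 V, n = 6.
Overall: 3 Fe²⁺(aq) + 2 Cr(s) → 3 Fe(s) + 2 Cr³⁺(aq)
Q = [Cr³⁺]^2 / ([Fe²⁺]^3); log Q = 3.162.
E = E° − (0.0592/n) log Q = +0.34 − (0.0592/6)(3.162) = +0.309 V.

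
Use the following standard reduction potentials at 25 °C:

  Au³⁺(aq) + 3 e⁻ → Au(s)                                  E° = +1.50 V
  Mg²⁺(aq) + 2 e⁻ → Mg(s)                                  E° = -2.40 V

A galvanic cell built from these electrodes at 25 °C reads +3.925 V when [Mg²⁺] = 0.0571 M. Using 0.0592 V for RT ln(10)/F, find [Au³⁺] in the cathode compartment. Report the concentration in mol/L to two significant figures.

Au³⁺/Au is the cathode, Mg²⁺/Mg the anode: E°cell = +3.90 V, n = 6.
Overall reaction: 2 Au³⁺(aq) + 3 Mg(s) → 2 Au(s) + 3 Mg²⁺(aq); Q = [Mg²⁺]^3/[Au³⁺]^2.
From E = E° − (0.0592/n) log Q: log Q = (E° − E)·n/0.0592 = (+3.90 − (+3.925))·6/0.0592 = -2.5338.
So 2·log[Au³⁺] = 3·log(0.0571) − log Q = -3.7301 − (-2.5338) = -1.1963; log[Au³⁺] = -1.1963 / 2 = -0.5981; [Au³⁺] = 10^(-0.5981) ≈ 0.25 M.

0.25 M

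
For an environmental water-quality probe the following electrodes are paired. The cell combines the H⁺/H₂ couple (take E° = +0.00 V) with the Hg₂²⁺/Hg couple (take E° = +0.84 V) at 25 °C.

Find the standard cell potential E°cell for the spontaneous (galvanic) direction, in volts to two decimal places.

The Hg₂²⁺/Hg couple has the higher reduction potential, so it is the cathode; H⁺/H₂ is oxidised at the anode.
E°cell = E°(cathode) − E°(anode) = (+0.84) − (+0.00) = +0.84 V.
Since E°cell > 0, the reaction is spontaneous under standard conditions.

+0.84 V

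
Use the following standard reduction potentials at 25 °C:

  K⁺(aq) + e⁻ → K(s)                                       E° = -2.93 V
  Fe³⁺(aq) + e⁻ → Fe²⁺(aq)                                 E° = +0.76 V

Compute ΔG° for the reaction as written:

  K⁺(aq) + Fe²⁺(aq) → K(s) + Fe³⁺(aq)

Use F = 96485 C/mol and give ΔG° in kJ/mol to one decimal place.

As written, K⁺/K is reduced (cathode) and Fe³⁺/Fe²⁺ is oxidised (anode), so E°cell = (-2.93) − (+0.76) = -3.69 V.
Balancing electrons gives n = 1.
ΔG° = −nFE° = −(1)(96485)(-3.69) = 356,030 J = +356.0 kJ/mol.

+356.0 kJ/mol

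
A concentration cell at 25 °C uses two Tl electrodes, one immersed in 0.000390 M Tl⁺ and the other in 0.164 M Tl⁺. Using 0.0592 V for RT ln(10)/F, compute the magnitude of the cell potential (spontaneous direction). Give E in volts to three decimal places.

+0.155 V

For a concentration cell E°cell = 0. The 0.164 M side is the cathode (reduction is favoured where [Tl⁺] is higher).
With n = 1, E = −(0.0592/1) log([Tl⁺]ₐₙ/[Tl⁺]꜀ₐₜ) = −(0.0592/1) log(0.00039/0.164) = −(0.0592/1)(-2.624) = +0.155 V.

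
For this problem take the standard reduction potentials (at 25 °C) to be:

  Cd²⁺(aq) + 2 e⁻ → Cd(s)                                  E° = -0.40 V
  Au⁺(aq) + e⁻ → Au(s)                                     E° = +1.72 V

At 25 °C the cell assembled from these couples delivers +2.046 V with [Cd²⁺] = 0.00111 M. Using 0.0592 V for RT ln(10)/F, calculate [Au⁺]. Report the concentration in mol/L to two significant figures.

0.0019 M

Au⁺/Au is the cathode, Cd²⁺/Cd the anode: E°cell = +2.12 V, n = 2.
Overall reaction: 2 Au⁺(aq) + Cd(s) → 2 Au(s) + Cd²⁺(aq); Q = [Cd²⁺]^1/[Au⁺]^2.
From E = E° − (0.0592/n) log Q: log Q = (E° − E)·n/0.0592 = (+2.12 − (+2.046))·2/0.0592 = 2.5000.
So 2·log[Au⁺] = 1·log(0.00111) − log Q = -2.9547 − (2.5000) = -5.4547; log[Au⁺] = -5.4547 / 2 = -2.7273; [Au⁺] = 10^(-2.7273) ≈ 0.0019 M.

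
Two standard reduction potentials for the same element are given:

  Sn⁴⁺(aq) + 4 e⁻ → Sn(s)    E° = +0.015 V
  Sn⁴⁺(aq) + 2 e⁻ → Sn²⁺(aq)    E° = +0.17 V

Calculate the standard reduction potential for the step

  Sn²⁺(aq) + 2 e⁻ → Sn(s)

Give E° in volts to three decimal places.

-0.140 V

Sequential free energies add, so n₃E°₃ = n₁E°₁ + n₂E°₂.
With n₃ = 4, and the known step contributing 2×(+0.17) V, the unknown satisfies 2·E° = 4×(+0.015) − 2×(+0.17) = -0.280.
E° = -0.280 / 2 = -0.140 V.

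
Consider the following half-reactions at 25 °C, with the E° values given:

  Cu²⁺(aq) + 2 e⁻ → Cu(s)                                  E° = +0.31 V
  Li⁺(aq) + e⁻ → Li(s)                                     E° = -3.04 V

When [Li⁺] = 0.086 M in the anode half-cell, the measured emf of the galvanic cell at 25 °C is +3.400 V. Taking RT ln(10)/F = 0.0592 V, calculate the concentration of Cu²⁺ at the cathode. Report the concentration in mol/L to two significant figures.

Cu²⁺/Cu is the cathode, Li⁺/Li the anode: E°cell = +3.35 V, n = 2.
Overall reaction: Cu²⁺(aq) + 2 Li(s) → Cu(s) + 2 Li⁺(aq); Q = [Li⁺]^2/[Cu²⁺]^1.
From E = E° − (0.0592/n) log Q: log Q = (E° − E)·n/0.0592 = (+3.35 − (+3.400))·2/0.0592 = -1.6892.
So 1·log[Cu²⁺] = 2·log(0.086) − log Q = -2.1310 − (-1.6892) = -0.4418; [Cu²⁺] = 10^(-0.4418) ≈ 0.36 M.

0.36 M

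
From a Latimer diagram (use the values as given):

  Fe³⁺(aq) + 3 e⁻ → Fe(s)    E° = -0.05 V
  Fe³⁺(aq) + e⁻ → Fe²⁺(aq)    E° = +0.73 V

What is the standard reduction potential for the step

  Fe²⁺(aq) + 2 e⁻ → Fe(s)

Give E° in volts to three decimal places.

Sequential free energies add, so n₃E°₃ = n₁E°₁ + n₂E°₂.
With n₃ = 3, and the known step contributing 1×(+0.73) V, the unknown satisfies 2·E° = 3×(-0.05) − 1×(+0.73) = -0.880.
E° = -0.880 / 2 = -0.440 V.

-0.440 V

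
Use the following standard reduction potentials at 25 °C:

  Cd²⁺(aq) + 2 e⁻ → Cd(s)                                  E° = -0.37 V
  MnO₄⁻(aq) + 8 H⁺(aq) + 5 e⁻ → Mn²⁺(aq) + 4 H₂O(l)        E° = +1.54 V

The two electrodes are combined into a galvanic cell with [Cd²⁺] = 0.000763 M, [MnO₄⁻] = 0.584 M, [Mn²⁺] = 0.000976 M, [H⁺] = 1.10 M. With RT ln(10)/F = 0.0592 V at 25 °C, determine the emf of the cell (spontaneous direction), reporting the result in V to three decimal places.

MnO₄⁻/Mn²⁺ is the cathode (higher E°), Cd²⁺/Cd the anode: E°cell = +1.54 − (-0.37) = +1.91 V, n = 10.
Overall: 2 MnO₄⁻(aq) + 16 H⁺(aq) + 5 Cd(s) → 2 Mn²⁺(aq) + 8 H₂O(l) + 5 Cd²⁺(aq)
Q = [Mn²⁺]^2·[Cd²⁺]^5 / ([MnO₄⁻]^2·[H⁺]^16); log Q = -21.804.
E = E° − (0.0592/n) log Q = +1.91 − (0.0592/10)(-21.804) = +2.039 V.

+2.039 V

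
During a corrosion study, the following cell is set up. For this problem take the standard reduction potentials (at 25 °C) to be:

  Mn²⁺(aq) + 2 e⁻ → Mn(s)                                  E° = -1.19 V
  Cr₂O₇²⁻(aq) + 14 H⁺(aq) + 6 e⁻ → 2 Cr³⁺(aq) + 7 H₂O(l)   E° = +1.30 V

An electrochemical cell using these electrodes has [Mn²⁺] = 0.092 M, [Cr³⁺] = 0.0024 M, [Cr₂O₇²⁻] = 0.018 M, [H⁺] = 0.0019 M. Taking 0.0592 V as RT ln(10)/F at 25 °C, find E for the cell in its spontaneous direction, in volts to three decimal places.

+2.179 V

Cr₂O₇²⁻/Cr³⁺ is the cathode (higher E°), Mn²⁺/Mn the anode: E°cell = +1.30 − (-1.19) = +2.49 V, n = 6.
Overall: Cr₂O₇²⁻(aq) + 14 H⁺(aq) + 3 Mn(s) → 2 Cr³⁺(aq) + 7 H₂O(l) + 3 Mn²⁺(aq)
Q = [Cr³⁺]^2·[Mn²⁺]^3 / ([Cr₂O₇²⁻]·[H⁺]^14); log Q = 31.494.
E = E° − (0.0592/n) log Q = +2.49 − (0.0592/6)(31.494) = +2.179 V.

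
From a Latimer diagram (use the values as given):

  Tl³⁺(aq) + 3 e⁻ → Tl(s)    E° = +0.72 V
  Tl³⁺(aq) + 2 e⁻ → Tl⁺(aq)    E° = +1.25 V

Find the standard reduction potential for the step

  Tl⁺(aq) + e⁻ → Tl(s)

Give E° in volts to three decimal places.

Sequential free energies add, so n₃E°₃ = n₁E°₁ + n₂E°₂.
With n₃ = 3, and the known step contributing 2×(+1.25) V, the unknown satisfies 1·E° = 3×(+0.72) − 2×(+1.25) = -0.340.
E° = -0.340 / 1 = -0.340 V.

-0.340 V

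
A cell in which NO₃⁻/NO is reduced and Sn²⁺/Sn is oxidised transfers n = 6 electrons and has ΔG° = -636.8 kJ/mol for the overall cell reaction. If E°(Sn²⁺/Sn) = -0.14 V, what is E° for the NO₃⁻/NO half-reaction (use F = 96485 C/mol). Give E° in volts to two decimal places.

+0.96 V

E°cell = −ΔG°/(nF) = −(-636.8×10³)/((6)(96485)) = +1.100 V.
Since NO₃⁻/NO is the cathode and Sn²⁺/Sn the anode, E°cell = E°(NO₃⁻/NO) − E°(Sn²⁺/Sn).
So E°(NO₃⁻/NO) = E°cell + E°(Sn²⁺/Sn) = +1.100 + (-0.14) = +0.96 V.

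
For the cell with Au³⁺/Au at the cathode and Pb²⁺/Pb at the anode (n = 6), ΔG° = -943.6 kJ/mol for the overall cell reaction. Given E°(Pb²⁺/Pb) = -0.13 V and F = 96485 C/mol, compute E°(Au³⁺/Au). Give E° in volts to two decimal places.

+1.50 V

E°cell = −ΔG°/(nF) = −(-943.6×10³)/((6)(96485)) = +1.630 V.
Since Au³⁺/Au is the cathode and Pb²⁺/Pb the anode, E°cell = E°(Au³⁺/Au) − E°(Pb²⁺/Pb).
So E°(Au³⁺/Au) = E°cell + E°(Pb²⁺/Pb) = +1.630 + (-0.13) = +1.50 V.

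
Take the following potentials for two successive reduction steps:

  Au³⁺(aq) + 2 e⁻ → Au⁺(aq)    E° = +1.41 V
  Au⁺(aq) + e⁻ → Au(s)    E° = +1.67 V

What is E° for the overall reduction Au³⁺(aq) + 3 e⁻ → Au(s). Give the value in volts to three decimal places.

+1.497 V

Adding the free-energy changes (−nFE°) of the two steps gives −n₃FE°₃ = −n₁FE°₁ − n₂FE°₂.
E°₃ = (2×+1.41 + 1×+1.67) / 3 = (+4.490) / 3 = +1.497 V.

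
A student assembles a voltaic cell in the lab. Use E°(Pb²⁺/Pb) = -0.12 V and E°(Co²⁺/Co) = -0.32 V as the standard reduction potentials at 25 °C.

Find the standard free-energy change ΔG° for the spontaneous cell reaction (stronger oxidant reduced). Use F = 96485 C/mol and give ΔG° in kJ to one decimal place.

-38.6 kJ

Pb²⁺/Pb (E° = -0.12 V) is the cathode; Co²⁺/Co (E° = -0.32 V) is the anode, so E°cell = +0.20 V.
Balancing electrons gives n = 2 (lcm of 2 and 2).
ΔG° = −nFE° = −(2)(96485)(+0.20) = -38,594 J = -38.6 kJ.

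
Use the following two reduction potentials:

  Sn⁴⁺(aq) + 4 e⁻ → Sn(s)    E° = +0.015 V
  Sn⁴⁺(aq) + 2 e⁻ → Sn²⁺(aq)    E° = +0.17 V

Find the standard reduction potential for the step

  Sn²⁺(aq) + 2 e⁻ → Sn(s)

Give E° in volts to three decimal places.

Sequential free energies add, so n₃E°₃ = n₁E°₁ + n₂E°₂.
With n₃ = 4, and the known step contributing 2×(+0.17) V, the unknown satisfies 2·E° = 4×(+0.015) − 2×(+0.17) = -0.280.
E° = -0.280 / 2 = -0.140 V.

-0.140 V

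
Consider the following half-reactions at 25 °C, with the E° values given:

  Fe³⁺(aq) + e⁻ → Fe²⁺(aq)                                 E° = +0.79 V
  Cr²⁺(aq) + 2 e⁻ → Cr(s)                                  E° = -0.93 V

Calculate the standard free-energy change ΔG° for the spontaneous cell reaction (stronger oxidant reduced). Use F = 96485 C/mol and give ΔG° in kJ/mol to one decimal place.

Fe³⁺/Fe²⁺ (E° = +0.79 V) is the cathode; Cr²⁺/Cr (E° = -0.93 V) is the anode, so E°cell = +1.72 V.
Balancing electrons gives n = 2 (lcm of 1 and 2).
ΔG° = −nFE° = −(2)(96485)(+1.72) = -331,908 J = -331.9 kJ/mol.

-331.9 kJ/mol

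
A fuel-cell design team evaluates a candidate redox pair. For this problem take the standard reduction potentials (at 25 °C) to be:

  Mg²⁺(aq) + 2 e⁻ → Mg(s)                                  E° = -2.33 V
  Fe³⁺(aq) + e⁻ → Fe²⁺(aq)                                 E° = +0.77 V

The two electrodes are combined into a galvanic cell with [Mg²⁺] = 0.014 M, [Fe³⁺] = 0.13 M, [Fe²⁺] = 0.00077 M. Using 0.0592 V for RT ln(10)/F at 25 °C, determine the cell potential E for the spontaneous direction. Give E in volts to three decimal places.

+3.287 V

Fe³⁺/Fe²⁺ is the cathode (higher E°), Mg²⁺/Mg the anode: E°cell = +0.77 − (-2.33) = +3.10 V, n = 2.
Overall: 2 Fe³⁺(aq) + Mg(s) → 2 Fe²⁺(aq) + Mg²⁺(aq)
Q = [Fe²⁺]^2·[Mg²⁺] / ([Fe³⁺]^2); log Q = -6.309.
E = E° − (0.0592/n) log Q = +3.10 − (0.0592/2)(-6.309) = +3.287 V.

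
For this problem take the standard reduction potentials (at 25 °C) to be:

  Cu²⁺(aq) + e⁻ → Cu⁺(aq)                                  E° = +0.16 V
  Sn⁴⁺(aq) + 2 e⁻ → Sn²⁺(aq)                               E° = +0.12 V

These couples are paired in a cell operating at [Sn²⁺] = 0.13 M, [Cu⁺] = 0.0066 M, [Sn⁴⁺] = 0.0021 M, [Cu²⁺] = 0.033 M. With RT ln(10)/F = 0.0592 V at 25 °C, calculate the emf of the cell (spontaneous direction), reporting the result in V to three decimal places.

Cu²⁺/Cu⁺ is the cathode (higher E°), Sn⁴⁺/Sn²⁺ the anode: E°cell = +0.16 − (+0.12) = +0.04 V, n = 2.
Overall: 2 Cu²⁺(aq) + Sn²⁺(aq) → 2 Cu⁺(aq) + Sn⁴⁺(aq)
Q = [Cu⁺]^2·[Sn⁴⁺] / ([Cu²⁺]^2·[Sn²⁺]); log Q = -3.190.
E = E° − (0.0592/n) log Q = +0.04 − (0.0592/2)(-3.190) = +0.134 V.

+0.134 V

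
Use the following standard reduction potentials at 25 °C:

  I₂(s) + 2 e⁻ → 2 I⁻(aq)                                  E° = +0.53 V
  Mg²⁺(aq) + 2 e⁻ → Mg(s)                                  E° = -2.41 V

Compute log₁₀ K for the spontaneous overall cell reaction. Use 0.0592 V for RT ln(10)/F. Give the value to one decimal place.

99.3

Cathode: I₂/I⁻; anode: Mg²⁺/Mg. E°cell = +2.94 V, n = 2.
log K = nE°cell / 0.0592 = (2)(+2.94) / 0.0592 = 99.3.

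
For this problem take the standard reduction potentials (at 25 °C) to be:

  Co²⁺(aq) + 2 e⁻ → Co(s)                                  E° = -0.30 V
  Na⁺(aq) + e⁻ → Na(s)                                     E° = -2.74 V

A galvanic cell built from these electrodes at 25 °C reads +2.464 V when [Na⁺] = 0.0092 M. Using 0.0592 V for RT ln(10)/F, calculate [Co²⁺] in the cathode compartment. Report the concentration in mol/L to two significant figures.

Co²⁺/Co is the cathode, Na⁺/Na the anode: E°cell = +2.44 V, n = 2.
Overall reaction: Co²⁺(aq) + 2 Na(s) → Co(s) + 2 Na⁺(aq); Q = [Na⁺]^2/[Co²⁺]^1.
From E = E° − (0.0592/n) log Q: log Q = (E° − E)·n/0.0592 = (+2.44 − (+2.464))·2/0.0592 = -0.8108.
So 1·log[Co²⁺] = 2·log(0.0092) − log Q = -4.0724 − (-0.8108) = -3.2616; [Co²⁺] = 10^(-3.2616) ≈ 0.00055 M.

0.00055 M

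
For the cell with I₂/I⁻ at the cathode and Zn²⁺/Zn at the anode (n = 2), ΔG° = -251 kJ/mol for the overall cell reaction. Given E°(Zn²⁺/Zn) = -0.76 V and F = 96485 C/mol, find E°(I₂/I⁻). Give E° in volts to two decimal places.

+0.54 V

E°cell = −ΔG°/(nF) = −(-251×10³)/((2)(96485)) = +1.301 V.
Since I₂/I⁻ is the cathode and Zn²⁺/Zn the anode, E°cell = E°(I₂/I⁻) − E°(Zn²⁺/Zn).
So E°(I₂/I⁻) = E°cell + E°(Zn²⁺/Zn) = +1.301 + (-0.76) = +0.54 V.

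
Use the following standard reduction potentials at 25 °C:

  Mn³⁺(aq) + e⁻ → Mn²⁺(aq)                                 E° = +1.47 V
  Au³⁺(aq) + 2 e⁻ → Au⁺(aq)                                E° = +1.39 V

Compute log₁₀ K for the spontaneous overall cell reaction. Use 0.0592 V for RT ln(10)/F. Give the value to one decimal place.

Cathode: Mn³⁺/Mn²⁺; anode: Au³⁺/Au⁺. E°cell = +0.08 V, n = 2.
log K = nE°cell / 0.0592 = (2)(+0.08) / 0.0592 = 2.7.

2.7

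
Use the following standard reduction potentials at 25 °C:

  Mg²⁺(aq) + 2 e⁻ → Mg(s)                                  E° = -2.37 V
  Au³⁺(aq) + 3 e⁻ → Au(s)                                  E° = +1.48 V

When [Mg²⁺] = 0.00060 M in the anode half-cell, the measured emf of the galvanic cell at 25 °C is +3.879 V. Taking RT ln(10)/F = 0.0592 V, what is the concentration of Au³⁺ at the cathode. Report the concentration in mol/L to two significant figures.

Au³⁺/Au is the cathode, Mg²⁺/Mg the anode: E°cell = +3.85 V, n = 6.
Overall reaction: 2 Au³⁺(aq) + 3 Mg(s) → 2 Au(s) + 3 Mg²⁺(aq); Q = [Mg²⁺]^3/[Au³⁺]^2.
From E = E° − (0.0592/n) log Q: log Q = (E° − E)·n/0.0592 = (+3.85 − (+3.879))·6/0.0592 = -2.9392.
So 2·log[Au³⁺] = 3·log(0.0006) − log Q = -9.6655 − (-2.9392) = -6.7263; log[Au³⁺] = -6.7263 / 2 = -3.3632; [Au³⁺] = 10^(-3.3632) ≈ 0.00043 M.

0.00043 M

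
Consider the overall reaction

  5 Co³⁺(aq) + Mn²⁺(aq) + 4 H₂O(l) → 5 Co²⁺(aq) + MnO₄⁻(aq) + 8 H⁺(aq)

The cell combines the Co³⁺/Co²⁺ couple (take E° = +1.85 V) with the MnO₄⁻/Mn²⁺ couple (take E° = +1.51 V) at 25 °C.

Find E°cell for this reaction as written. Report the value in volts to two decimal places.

+0.34 V

The Co³⁺/Co²⁺ couple has the higher reduction potential, so it is the cathode; MnO₄⁻/Mn²⁺ is oxidised at the anode.
E°cell = E°(cathode) − E°(anode) = (+1.85) − (+1.51) = +0.34 V.
Since E°cell > 0, the reaction is spontaneous under standard conditions.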